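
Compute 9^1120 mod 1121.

63

9^1 ≡ 9 (mod 1121)
9^2 ≡ 9^2 = 81 ≡ 81 (mod 1121)
9^4 ≡ 81^2 = 6561 ≡ 956 (mod 1121)
9^8 ≡ 956^2 = 913936 ≡ 321 (mod 1121)
9^16 ≡ 321^2 = 103041 ≡ 1030 (mod 1121)
9^32 ≡ 1030^2 = 1060900 ≡ 434 (mod 1121)
9^64 ≡ 434^2 = 188356 ≡ 28 (mod 1121)
9^128 ≡ 28^2 = 784 ≡ 784 (mod 1121)
9^256 ≡ 784^2 = 614656 ≡ 348 (mod 1121)
9^512 ≡ 348^2 = 121104 ≡ 36 (mod 1121)
9^1024 ≡ 36^2 = 1296 ≡ 175 (mod 1121)
1120 = 1024 + 64 + 32 in binary powers of 2.
So 9^1120 ≡ 175 · 28 · 434 ≡ 63 (mod 1121).
Since 63 ≠ 1, base 9 is a Fermat witness: 1121 is composite.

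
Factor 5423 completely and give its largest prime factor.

5423 = 11 · 493
493 = 17 · 29
29 is prime.
So 5423 = 11 · 17 · 29; the largest prime factor is 29.

29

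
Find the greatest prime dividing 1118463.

89

1118463 = 3 · 372821
372821 = 59 · 6319
6319 = 71 · 89
89 is prime.
So 1118463 = 3 · 59 · 71 · 89; the largest prime factor is 89.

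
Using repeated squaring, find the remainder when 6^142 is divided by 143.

69

6^1 ≡ 6 (mod 143)
6^2 ≡ 6^2 = 36 ≡ 36 (mod 143)
6^4 ≡ 36^2 = 1296 ≡ 9 (mod 143)
6^8 ≡ 9^2 = 81 ≡ 81 (mod 143)
6^16 ≡ 81^2 = 6561 ≡ 126 (mod 143)
6^32 ≡ 126^2 = 15876 ≡ 3 (mod 143)
6^64 ≡ 3^2 = 9 ≡ 9 (mod 143)
6^128 ≡ 9^2 = 81 ≡ 81 (mod 143)
142 = 128 + 8 + 4 + 2 in binary powers of 2.
So 6^142 ≡ 81 · 81 · 9 · 36 ≡ 69 (mod 143).
Since 69 ≠ 1, base 6 is a Fermat witness: 143 is composite.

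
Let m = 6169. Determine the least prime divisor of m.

31

6169 is odd.
Digit sum 22, not divisible by 3.
Ends in 9: not divisible by 5.
7: 6169 = 7·881 + 2
11: 6169 = 11·560 + 9
13: 6169 = 13·474 + 7
17: 6169 = 17·362 + 15
19: 6169 = 19·324 + 13
23: 6169 = 23·268 + 5
29: 6169 = 29·212 + 21
31: 6169 = 31·199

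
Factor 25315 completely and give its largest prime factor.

83

25315 = 5 · 5063
5063 = 61 · 83
83 is prime.
So 25315 = 5 · 61 · 83; the largest prime factor is 83.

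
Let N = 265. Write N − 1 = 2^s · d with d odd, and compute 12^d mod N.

265 − 1 = 264 = 2^3 · 33, so d = 33.
12^1 ≡ 12 (mod 265)
12^2 ≡ 12^2 = 144 ≡ 144 (mod 265)
12^4 ≡ 144^2 = 20736 ≡ 66 (mod 265)
12^8 ≡ 66^2 = 4356 ≡ 116 (mod 265)
12^16 ≡ 116^2 = 13456 ≡ 206 (mod 265)
12^32 ≡ 206^2 = 42436 ≡ 36 (mod 265)
33 = 32 + 1 in binary powers of 2.
So 12^33 ≡ 36 · 12 ≡ 167 (mod 265).
Squaring chain: 167 → 64 → 121; never reaches −1, so base 12 is a Miller–Rabin witness that 265 is composite.

167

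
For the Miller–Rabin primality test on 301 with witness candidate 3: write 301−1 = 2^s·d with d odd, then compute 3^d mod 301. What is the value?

125

301 − 1 = 300 = 2^2 · 75, so d = 75.
3^1 ≡ 3 (mod 301)
3^2 ≡ 3^2 = 9 ≡ 9 (mod 301)
3^4 ≡ 9^2 = 81 ≡ 81 (mod 301)
3^8 ≡ 81^2 = 6561 ≡ 240 (mod 301)
3^16 ≡ 240^2 = 57600 ≡ 109 (mod 301)
3^32 ≡ 109^2 = 11881 ≡ 142 (mod 301)
3^64 ≡ 142^2 = 20164 ≡ 298 (mod 301)
75 = 64 + 8 + 2 + 1 in binary powers of 2.
So 3^75 ≡ 298 · 240 · 9 · 3 ≡ 125 (mod 301).
Squaring chain: 125 → 274; never reaches −1, so base 3 is a Miller–Rabin witness that 301 is composite.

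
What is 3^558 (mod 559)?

391

3^1 ≡ 3 (mod 559)
3^2 ≡ 3^2 = 9 ≡ 9 (mod 559)
3^4 ≡ 9^2 = 81 ≡ 81 (mod 559)
3^8 ≡ 81^2 = 6561 ≡ 412 (mod 559)
3^16 ≡ 412^2 = 169744 ≡ 367 (mod 559)
3^32 ≡ 367^2 = 134689 ≡ 529 (mod 559)
3^64 ≡ 529^2 = 279841 ≡ 341 (mod 559)
3^128 ≡ 341^2 = 116281 ≡ 9 (mod 559)
3^256 ≡ 9^2 = 81 ≡ 81 (mod 559)
3^512 ≡ 81^2 = 6561 ≡ 412 (mod 559)
558 = 512 + 32 + 8 + 4 + 2 in binary powers of 2.
So 3^558 ≡ 412 · 529 · 412 · 81 · 9 ≡ 391 (mod 559).
Since 391 ≠ 1, base 3 is a Fermat witness: 559 is composite.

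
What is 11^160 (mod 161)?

32

11^1 ≡ 11 (mod 161)
11^2 ≡ 11^2 = 121 ≡ 121 (mod 161)
11^4 ≡ 121^2 = 14641 ≡ 151 (mod 161)
11^8 ≡ 151^2 = 22801 ≡ 100 (mod 161)
11^16 ≡ 100^2 = 10000 ≡ 18 (mod 161)
11^32 ≡ 18^2 = 324 ≡ 2 (mod 161)
11^64 ≡ 2^2 = 4 ≡ 4 (mod 161)
11^128 ≡ 4^2 = 16 ≡ 16 (mod 161)
160 = 128 + 32 in binary powers of 2.
So 11^160 ≡ 16 · 2 ≡ 32 (mod 161).
Since 32 ≠ 1, base 11 is a Fermat witness: 161 is composite.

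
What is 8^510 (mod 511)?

1

8^1 ≡ 8 (mod 511)
8^2 ≡ 8^2 = 64 ≡ 64 (mod 511)
8^4 ≡ 64^2 = 4096 ≡ 8 (mod 511)
8^8 ≡ 8^2 = 64 ≡ 64 (mod 511)
8^16 ≡ 64^2 = 4096 ≡ 8 (mod 511)
8^32 ≡ 8^2 = 64 ≡ 64 (mod 511)
8^64 ≡ 64^2 = 4096 ≡ 8 (mod 511)
8^128 ≡ 8^2 = 64 ≡ 64 (mod 511)
8^256 ≡ 64^2 = 4096 ≡ 8 (mod 511)
510 = 256 + 128 + 64 + 32 + 16 + 8 + 4 + 2 in binary powers of 2.
So 8^510 ≡ 8 · 64 · 8 · 64 · 8 · 64 · 8 · 64 ≡ 1 (mod 511).
Since the result is 1, base 8 gives no evidence that 511 is composite.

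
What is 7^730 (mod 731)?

7^1 ≡ 7 (mod 731)
7^2 ≡ 7^2 = 49 ≡ 49 (mod 731)
7^4 ≡ 49^2 = 2401 ≡ 208 (mod 731)
7^8 ≡ 208^2 = 43264 ≡ 135 (mod 731)
7^16 ≡ 135^2 = 18225 ≡ 681 (mod 731)
7^32 ≡ 681^2 = 463761 ≡ 307 (mod 731)
7^64 ≡ 307^2 = 94249 ≡ 681 (mod 731)
7^128 ≡ 681^2 = 463761 ≡ 307 (mod 731)
7^256 ≡ 307^2 = 94249 ≡ 681 (mod 731)
7^512 ≡ 681^2 = 463761 ≡ 307 (mod 731)
730 = 512 + 128 + 64 + 16 + 8 + 2 in binary powers of 2.
So 7^730 ≡ 307 · 307 · 681 · 681 · 135 · 49 ≡ 36 (mod 731).
Since 36 ≠ 1, base 7 is a Fermat witness: 731 is composite.

36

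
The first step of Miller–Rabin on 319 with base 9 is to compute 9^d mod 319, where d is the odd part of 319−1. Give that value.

5

319 − 1 = 318 = 2^1 · 159, so d = 159.
9^1 ≡ 9 (mod 319)
9^2 ≡ 9^2 = 81 ≡ 81 (mod 319)
9^4 ≡ 81^2 = 6561 ≡ 181 (mod 319)
9^8 ≡ 181^2 = 32761 ≡ 223 (mod 319)
9^16 ≡ 223^2 = 49729 ≡ 284 (mod 319)
9^32 ≡ 284^2 = 80656 ≡ 268 (mod 319)
9^64 ≡ 268^2 = 71824 ≡ 49 (mod 319)
9^128 ≡ 49^2 = 2401 ≡ 168 (mod 319)
159 = 128 + 16 + 8 + 4 + 2 + 1 in binary powers of 2.
So 9^159 ≡ 168 · 284 · 223 · 181 · 81 · 9 ≡ 5 (mod 319).
Squaring chain: 5; never reaches −1, so base 9 is a Miller–Rabin witness that 319 is composite.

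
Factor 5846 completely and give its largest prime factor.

79

5846 = 2 · 2923
2923 = 37 · 79
79 is prime.
So 5846 = 2 · 37 · 79; the largest prime factor is 79.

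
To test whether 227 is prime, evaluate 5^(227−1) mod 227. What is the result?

5^1 ≡ 5 (mod 227)
5^2 ≡ 5^2 = 25 ≡ 25 (mod 227)
5^4 ≡ 25^2 = 625 ≡ 171 (mod 227)
5^8 ≡ 171^2 = 29241 ≡ 185 (mod 227)
5^16 ≡ 185^2 = 34225 ≡ 175 (mod 227)
5^32 ≡ 175^2 = 30625 ≡ 207 (mod 227)
5^64 ≡ 207^2 = 42849 ≡ 173 (mod 227)
5^128 ≡ 173^2 = 29929 ≡ 192 (mod 227)
226 = 128 + 64 + 32 + 2 in binary powers of 2.
So 5^226 ≡ 192 · 173 · 207 · 25 ≡ 1 (mod 227).
Since the result is 1, base 5 gives no evidence that 227 is composite.

1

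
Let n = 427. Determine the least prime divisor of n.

7

427 is odd.
Digit sum 13, not divisible by 3.
Ends in 7: not divisible by 5.
7: 427 = 7·61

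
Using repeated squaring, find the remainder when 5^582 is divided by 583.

322

5^1 ≡ 5 (mod 583)
5^2 ≡ 5^2 = 25 ≡ 25 (mod 583)
5^4 ≡ 25^2 = 625 ≡ 42 (mod 583)
5^8 ≡ 42^2 = 1764 ≡ 15 (mod 583)
5^16 ≡ 15^2 = 225 ≡ 225 (mod 583)
5^32 ≡ 225^2 = 50625 ≡ 487 (mod 583)
5^64 ≡ 487^2 = 237169 ≡ 471 (mod 583)
5^128 ≡ 471^2 = 221841 ≡ 301 (mod 583)
5^256 ≡ 301^2 = 90601 ≡ 236 (mod 583)
5^512 ≡ 236^2 = 55696 ≡ 311 (mod 583)
582 = 512 + 64 + 4 + 2 in binary powers of 2.
So 5^582 ≡ 311 · 471 · 42 · 25 ≡ 322 (mod 583).
Since 322 ≠ 1, base 5 is a Fermat witness: 583 is composite.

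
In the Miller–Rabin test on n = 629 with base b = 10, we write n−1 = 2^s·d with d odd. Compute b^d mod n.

232

629 − 1 = 628 = 2^2 · 157, so d = 157.
10^1 ≡ 10 (mod 629)
10^2 ≡ 10^2 = 100 ≡ 100 (mod 629)
10^4 ≡ 100^2 = 10000 ≡ 565 (mod 629)
10^8 ≡ 565^2 = 319225 ≡ 322 (mod 629)
10^16 ≡ 322^2 = 103684 ≡ 528 (mod 629)
10^32 ≡ 528^2 = 278784 ≡ 137 (mod 629)
10^64 ≡ 137^2 = 18769 ≡ 528 (mod 629)
10^128 ≡ 528^2 = 278784 ≡ 137 (mod 629)
157 = 128 + 16 + 8 + 4 + 1 in binary powers of 2.
So 10^157 ≡ 137 · 528 · 322 · 565 · 10 ≡ 232 (mod 629).
Squaring chain: 232 → 359; never reaches −1, so base 10 is a Miller–Rabin witness that 629 is composite.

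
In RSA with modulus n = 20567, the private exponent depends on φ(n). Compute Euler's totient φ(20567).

20280

Factor: 20567 = 131 · 157.
φ(20567) = (131−1) · (157−1) = 130 · 156 = 20280.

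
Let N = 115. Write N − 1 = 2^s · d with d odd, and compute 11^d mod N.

86

115 − 1 = 114 = 2^1 · 57, so d = 57.
11^1 ≡ 11 (mod 115)
11^2 ≡ 11^2 = 121 ≡ 6 (mod 115)
11^4 ≡ 6^2 = 36 ≡ 36 (mod 115)
11^8 ≡ 36^2 = 1296 ≡ 31 (mod 115)
11^16 ≡ 31^2 = 961 ≡ 41 (mod 115)
11^32 ≡ 41^2 = 1681 ≡ 71 (mod 115)
57 = 32 + 16 + 8 + 1 in binary powers of 2.
So 11^57 ≡ 71 · 41 · 31 · 11 ≡ 86 (mod 115).
Squaring chain: 86; never reaches −1, so base 11 is a Miller–Rabin witness that 115 is composite.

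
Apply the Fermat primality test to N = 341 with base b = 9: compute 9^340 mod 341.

9^1 ≡ 9 (mod 341)
9^2 ≡ 9^2 = 81 ≡ 81 (mod 341)
9^4 ≡ 81^2 = 6561 ≡ 82 (mod 341)
9^8 ≡ 82^2 = 6724 ≡ 245 (mod 341)
9^16 ≡ 245^2 = 60025 ≡ 9 (mod 341)
9^32 ≡ 9^2 = 81 ≡ 81 (mod 341)
9^64 ≡ 81^2 = 6561 ≡ 82 (mod 341)
9^128 ≡ 82^2 = 6724 ≡ 245 (mod 341)
9^256 ≡ 245^2 = 60025 ≡ 9 (mod 341)
340 = 256 + 64 + 16 + 4 in binary powers of 2.
So 9^340 ≡ 9 · 82 · 9 · 82 ≡ 67 (mod 341).
Since 67 ≠ 1, base 9 is a Fermat witness: 341 is composite.

67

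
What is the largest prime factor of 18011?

18011 = 7 · 2573
2573 = 31 · 83
83 is prime.
So 18011 = 7 · 31 · 83; the largest prime factor is 83.

83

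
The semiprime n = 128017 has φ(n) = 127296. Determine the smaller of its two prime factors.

313

φ(n) = (p−1)(q−1) = n − (p+q) + 1, so p + q = 128017 − 127296 + 1 = 722.
p and q are the roots of t² − 722t + 128017 = 0.
Discriminant: 722² − 4·128017 = 521284 − 512068 = 9216; √9216 = 96.
q = (722 − 96)/2 = 313, p = (722 + 96)/2 = 409.
Check: 313 · 409 = 128017.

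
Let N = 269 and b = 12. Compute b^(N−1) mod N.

1

12^1 ≡ 12 (mod 269)
12^2 ≡ 12^2 = 144 ≡ 144 (mod 269)
12^4 ≡ 144^2 = 20736 ≡ 23 (mod 269)
12^8 ≡ 23^2 = 529 ≡ 260 (mod 269)
12^16 ≡ 260^2 = 67600 ≡ 81 (mod 269)
12^32 ≡ 81^2 = 6561 ≡ 105 (mod 269)
12^64 ≡ 105^2 = 11025 ≡ 265 (mod 269)
12^128 ≡ 265^2 = 70225 ≡ 16 (mod 269)
12^256 ≡ 16^2 = 256 ≡ 256 (mod 269)
268 = 256 + 8 + 4 in binary powers of 2.
So 12^268 ≡ 256 · 260 · 23 ≡ 1 (mod 269).
Since the result is 1, base 12 gives no evidence that 269 is composite.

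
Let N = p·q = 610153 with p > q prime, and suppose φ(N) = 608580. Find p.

883

φ(n) = (p−1)(q−1) = n − (p+q) + 1, so p + q = 610153 − 608580 + 1 = 1574.
p and q are the roots of t² − 1574t + 610153 = 0.
Discriminant: 1574² − 4·610153 = 2477476 − 2440612 = 36864; √36864 = 192.
q = (1574 − 192)/2 = 691, p = (1574 + 192)/2 = 883.
Check: 691 · 883 = 610153.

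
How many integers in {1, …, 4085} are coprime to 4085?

3024

Factor: 4085 = 5 · 19 · 43.
φ(4085) = (5−1) · (19−1) · (43−1) = 4 · 18 · 42 = 3024.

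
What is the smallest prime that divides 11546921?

73

11546921 is odd.
Digit sum 29, not divisible by 3.
Ends in 1: not divisible by 5.
7: 11546921 = 7·1649560 + 1
11: 11546921 = 11·1049720 + 1
13: 11546921 = 13·888224 + 9
17: 11546921 = 17·679230 + 11
19: 11546921 = 19·607732 + 13
23: 11546921 = 23·502040 + 1
29: 11546921 = 29·398169 + 20
31: 11546921 = 31·372481 + 10
37: 11546921 = 37·312078 + 35
41: 11546921 = 41·281632 + 9
43: 11546921 = 43·268533 + 2
47: 11546921 = 47·245679 + 8
53: 11546921 = 53·217866 + 23
59: 11546921 = 59·195710 + 31
61: 11546921 = 61·189293 + 48
67: 11546921 = 67·172342 + 7
71: 11546921 = 71·162632 + 49
73: 11546921 = 73·158177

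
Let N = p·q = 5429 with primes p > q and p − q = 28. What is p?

Since p = q + 28, we have 5429 = q(q + 28), so q² + 28q − 5429 = 0.
Discriminant: 28² + 4·5429 = 784 + 21716 = 22500; √22500 = 150.
q = (−28 + 150)/2 = 61, and p = q + 28 = 89.
Check: 61 · 89 = 5429.

89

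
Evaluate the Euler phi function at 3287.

3096

Factor: 3287 = 19 · 173.
φ(3287) = (19−1) · (173−1) = 18 · 172 = 3096.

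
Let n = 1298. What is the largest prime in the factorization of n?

1298 = 2 · 649
649 = 11 · 59
59 is prime.
So 1298 = 2 · 11 · 59; the largest prime factor is 59.

59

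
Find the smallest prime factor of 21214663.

21214663 is odd.
Digit sum 25, not divisible by 3.
Ends in 3: not divisible by 5.
7: 21214663 = 7·3030666 + 1
11: 21214663 = 11·1928605 + 8
13: 21214663 = 13·1631897 + 2
17: 21214663 = 17·1247921 + 6
19: 21214663 = 19·1116561 + 4
23: 21214663 = 23·922376 + 15
29: 21214663 = 29·731540 + 3
31: 21214663 = 31·684343 + 30
37: 21214663 = 37·573369 + 10
41: 21214663 = 41·517430 + 33
43: 21214663 = 43·493364 + 11
47: 21214663 = 47·451375 + 38
53: 21214663 = 53·400276 + 35
59: 21214663 = 59·359570 + 33
61: 21214663 = 61·347781 + 22
67: 21214663 = 67·316636 + 51
71: 21214663 = 71·298798 + 5
73: 21214663 = 73·290611 + 60
79: 21214663 = 79·268540 + 3
83: 21214663 = 83·255598 + 29
89: 21214663 = 89·238367

89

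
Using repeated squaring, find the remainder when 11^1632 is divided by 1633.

151

11^1 ≡ 11 (mod 1633)
11^2 ≡ 11^2 = 121 ≡ 121 (mod 1633)
11^4 ≡ 121^2 = 14641 ≡ 1577 (mod 1633)
11^8 ≡ 1577^2 = 2486929 ≡ 1503 (mod 1633)
11^16 ≡ 1503^2 = 2259009 ≡ 570 (mod 1633)
11^32 ≡ 570^2 = 324900 ≡ 1566 (mod 1633)
11^64 ≡ 1566^2 = 2452356 ≡ 1223 (mod 1633)
11^128 ≡ 1223^2 = 1495729 ≡ 1534 (mod 1633)
11^256 ≡ 1534^2 = 2353156 ≡ 3 (mod 1633)
11^512 ≡ 3^2 = 9 ≡ 9 (mod 1633)
11^1024 ≡ 9^2 = 81 ≡ 81 (mod 1633)
1632 = 1024 + 512 + 64 + 32 in binary powers of 2.
So 11^1632 ≡ 81 · 9 · 1223 · 1566 ≡ 151 (mod 1633).
Since 151 ≠ 1, base 11 is a Fermat witness: 1633 is composite.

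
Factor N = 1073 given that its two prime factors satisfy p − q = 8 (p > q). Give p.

Since p = q + 8, we have 1073 = q(q + 8), so q² + 8q − 1073 = 0.
Discriminant: 8² + 4·1073 = 64 + 4292 = 4356; √4356 = 66.
q = (−8 + 66)/2 = 29, and p = q + 8 = 37.
Check: 29 · 37 = 1073.

37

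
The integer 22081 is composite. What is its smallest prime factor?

71

22081 is odd.
Digit sum 13, not divisible by 3.
Ends in 1: not divisible by 5.
7: 22081 = 7·3154 + 3
11: 22081 = 11·2007 + 4
13: 22081 = 13·1698 + 7
17: 22081 = 17·1298 + 15
19: 22081 = 19·1162 + 3
23: 22081 = 23·960 + 1
29: 22081 = 29·761 + 12
31: 22081 = 31·712 + 9
37: 22081 = 37·596 + 29
41: 22081 = 41·538 + 23
43: 22081 = 43·513 + 22
47: 22081 = 47·469 + 38
53: 22081 = 53·416 + 33
59: 22081 = 59·374 + 15
61: 22081 = 61·361 + 60
67: 22081 = 67·329 + 38
71: 22081 = 71·311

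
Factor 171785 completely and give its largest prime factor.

47

171785 = 5 · 34357
34357 = 17 · 2021
2021 = 43 · 47
47 is prime.
So 171785 = 5 · 17 · 43 · 47; the largest prime factor is 47.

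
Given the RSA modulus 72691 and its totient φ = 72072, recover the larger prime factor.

φ(n) = (p−1)(q−1) = n − (p+q) + 1, so p + q = 72691 − 72072 + 1 = 620.
p and q are the roots of t² − 620t + 72691 = 0.
Discriminant: 620² − 4·72691 = 384400 − 290764 = 93636; √93636 = 306.
q = (620 − 306)/2 = 157, p = (620 + 306)/2 = 463.
Check: 157 · 463 = 72691.

463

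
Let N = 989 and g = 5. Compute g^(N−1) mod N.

5^1 ≡ 5 (mod 989)
5^2 ≡ 5^2 = 25 ≡ 25 (mod 989)
5^4 ≡ 25^2 = 625 ≡ 625 (mod 989)
5^8 ≡ 625^2 = 390625 ≡ 959 (mod 989)
5^16 ≡ 959^2 = 919681 ≡ 900 (mod 989)
5^32 ≡ 900^2 = 810000 ≡ 9 (mod 989)
5^64 ≡ 9^2 = 81 ≡ 81 (mod 989)
5^128 ≡ 81^2 = 6561 ≡ 627 (mod 989)
5^256 ≡ 627^2 = 393129 ≡ 496 (mod 989)
5^512 ≡ 496^2 = 246016 ≡ 744 (mod 989)
988 = 512 + 256 + 128 + 64 + 16 + 8 + 4 in binary powers of 2.
So 5^988 ≡ 744 · 496 · 627 · 81 · 900 · 959 · 625 ≡ 81 (mod 989).
Since 81 ≠ 1, base 5 is a Fermat witness: 989 is composite.

81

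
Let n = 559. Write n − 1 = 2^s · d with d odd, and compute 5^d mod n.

242

559 − 1 = 558 = 2^1 · 279, so d = 279.
5^1 ≡ 5 (mod 559)
5^2 ≡ 5^2 = 25 ≡ 25 (mod 559)
5^4 ≡ 25^2 = 625 ≡ 66 (mod 559)
5^8 ≡ 66^2 = 4356 ≡ 443 (mod 559)
5^16 ≡ 443^2 = 196249 ≡ 40 (mod 559)
5^32 ≡ 40^2 = 1600 ≡ 482 (mod 559)
5^64 ≡ 482^2 = 232324 ≡ 339 (mod 559)
5^128 ≡ 339^2 = 114921 ≡ 326 (mod 559)
5^256 ≡ 326^2 = 106276 ≡ 66 (mod 559)
279 = 256 + 16 + 4 + 2 + 1 in binary powers of 2.
So 5^279 ≡ 66 · 40 · 66 · 25 · 5 ≡ 242 (mod 559).
Squaring chain: 242; never reaches −1, so base 5 is a Miller–Rabin witness that 559 is composite.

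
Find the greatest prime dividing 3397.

79

3397 = 43 · 79
79 is prime.
So 3397 = 43 · 79; the largest prime factor is 79.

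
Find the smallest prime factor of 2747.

41

2747 is odd.
Digit sum 20, not divisible by 3.
Ends in 7: not divisible by 5.
7: 2747 = 7·392 + 3
11: 2747 = 11·249 + 8
13: 2747 = 13·211 + 4
17: 2747 = 17·161 + 10
19: 2747 = 19·144 + 11
23: 2747 = 23·119 + 10
29: 2747 = 29·94 + 21
31: 2747 = 31·88 + 19
37: 2747 = 37·74 + 9
41: 2747 = 41·67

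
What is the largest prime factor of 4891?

4891 = 67 · 73
73 is prime.
So 4891 = 67 · 73; the largest prime factor is 73.

73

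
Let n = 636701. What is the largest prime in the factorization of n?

67

636701 = 13 · 48977
48977 = 17 · 2881
2881 = 43 · 67
67 is prime.
So 636701 = 13 · 17 · 43 · 67; the largest prime factor is 67.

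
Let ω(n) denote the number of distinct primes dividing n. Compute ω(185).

185 = 5 · 37
185 = 5 · 37, which has 2 distinct prime factors.

2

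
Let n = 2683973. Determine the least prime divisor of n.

53

2683973 is odd.
Digit sum 38, not divisible by 3.
Ends in 3: not divisible by 5.
7: 2683973 = 7·383424 + 5
11: 2683973 = 11·243997 + 6
13: 2683973 = 13·206459 + 6
17: 2683973 = 17·157880 + 13
19: 2683973 = 19·141261 + 14
23: 2683973 = 23·116694 + 11
29: 2683973 = 29·92550 + 23
31: 2683973 = 31·86579 + 24
37: 2683973 = 37·72539 + 30
41: 2683973 = 41·65462 + 31
43: 2683973 = 43·62417 + 42
47: 2683973 = 47·57105 + 38
53: 2683973 = 53·50641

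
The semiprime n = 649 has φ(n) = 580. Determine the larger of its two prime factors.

59

φ(n) = (p−1)(q−1) = n − (p+q) + 1, so p + q = 649 − 580 + 1 = 70.
p and q are the roots of t² − 70t + 649 = 0.
Discriminant: 70² − 4·649 = 4900 − 2596 = 2304; √2304 = 48.
q = (70 − 48)/2 = 11, p = (70 + 48)/2 = 59.
Check: 11 · 59 = 649.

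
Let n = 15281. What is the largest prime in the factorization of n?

59

15281 = 7 · 2183
2183 = 37 · 59
59 is prime.
So 15281 = 7 · 37 · 59; the largest prime factor is 59.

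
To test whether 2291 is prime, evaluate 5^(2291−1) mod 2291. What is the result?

5^1 ≡ 5 (mod 2291)
5^2 ≡ 5^2 = 25 ≡ 25 (mod 2291)
5^4 ≡ 25^2 = 625 ≡ 625 (mod 2291)
5^8 ≡ 625^2 = 390625 ≡ 1155 (mod 2291)
5^16 ≡ 1155^2 = 1334025 ≡ 663 (mod 2291)
5^32 ≡ 663^2 = 439569 ≡ 1988 (mod 2291)
5^64 ≡ 1988^2 = 3952144 ≡ 169 (mod 2291)
5^128 ≡ 169^2 = 28561 ≡ 1069 (mod 2291)
5^256 ≡ 1069^2 = 1142761 ≡ 1843 (mod 2291)
5^512 ≡ 1843^2 = 3396649 ≡ 1387 (mod 2291)
5^1024 ≡ 1387^2 = 1923769 ≡ 1620 (mod 2291)
5^2048 ≡ 1620^2 = 2624400 ≡ 1205 (mod 2291)
2290 = 2048 + 128 + 64 + 32 + 16 + 2 in binary powers of 2.
So 5^2290 ≡ 1205 · 1069 · 169 · 1988 · 663 · 25 ≡ 111 (mod 2291).
Since 111 ≠ 1, base 5 is a Fermat witness: 2291 is composite.

111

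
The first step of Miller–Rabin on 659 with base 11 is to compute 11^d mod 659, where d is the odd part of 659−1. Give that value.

659 − 1 = 658 = 2^1 · 329, so d = 329.
11^1 ≡ 11 (mod 659)
11^2 ≡ 11^2 = 121 ≡ 121 (mod 659)
11^4 ≡ 121^2 = 14641 ≡ 143 (mod 659)
11^8 ≡ 143^2 = 20449 ≡ 20 (mod 659)
11^16 ≡ 20^2 = 400 ≡ 400 (mod 659)
11^32 ≡ 400^2 = 160000 ≡ 522 (mod 659)
11^64 ≡ 522^2 = 272484 ≡ 317 (mod 659)
11^128 ≡ 317^2 = 100489 ≡ 321 (mod 659)
11^256 ≡ 321^2 = 103041 ≡ 237 (mod 659)
329 = 256 + 64 + 8 + 1 in binary powers of 2.
So 11^329 ≡ 237 · 317 · 20 · 11 ≡ 1 (mod 659).
Since 11^d ≡ 1 (mod 659), base 11 does not prove 659 composite.

1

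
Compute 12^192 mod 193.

1

12^1 ≡ 12 (mod 193)
12^2 ≡ 12^2 = 144 ≡ 144 (mod 193)
12^4 ≡ 144^2 = 20736 ≡ 85 (mod 193)
12^8 ≡ 85^2 = 7225 ≡ 84 (mod 193)
12^16 ≡ 84^2 = 7056 ≡ 108 (mod 193)
12^32 ≡ 108^2 = 11664 ≡ 84 (mod 193)
12^64 ≡ 84^2 = 7056 ≡ 108 (mod 193)
12^128 ≡ 108^2 = 11664 ≡ 84 (mod 193)
192 = 128 + 64 in binary powers of 2.
So 12^192 ≡ 84 · 108 ≡ 1 (mod 193).
Since the result is 1, base 12 gives no evidence that 193 is composite.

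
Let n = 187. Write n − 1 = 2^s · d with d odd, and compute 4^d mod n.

174

187 − 1 = 186 = 2^1 · 93, so d = 93.
4^1 ≡ 4 (mod 187)
4^2 ≡ 4^2 = 16 ≡ 16 (mod 187)
4^4 ≡ 16^2 = 256 ≡ 69 (mod 187)
4^8 ≡ 69^2 = 4761 ≡ 86 (mod 187)
4^16 ≡ 86^2 = 7396 ≡ 103 (mod 187)
4^32 ≡ 103^2 = 10609 ≡ 137 (mod 187)
4^64 ≡ 137^2 = 18769 ≡ 69 (mod 187)
93 = 64 + 16 + 8 + 4 + 1 in binary powers of 2.
So 4^93 ≡ 69 · 103 · 86 · 69 · 4 ≡ 174 (mod 187).
Squaring chain: 174; never reaches −1, so base 4 is a Miller–Rabin witness that 187 is composite.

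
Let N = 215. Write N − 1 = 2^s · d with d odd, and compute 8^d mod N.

22

215 − 1 = 214 = 2^1 · 107, so d = 107.
8^1 ≡ 8 (mod 215)
8^2 ≡ 8^2 = 64 ≡ 64 (mod 215)
8^4 ≡ 64^2 = 4096 ≡ 11 (mod 215)
8^8 ≡ 11^2 = 121 ≡ 121 (mod 215)
8^16 ≡ 121^2 = 14641 ≡ 21 (mod 215)
8^32 ≡ 21^2 = 441 ≡ 11 (mod 215)
8^64 ≡ 11^2 = 121 ≡ 121 (mod 215)
107 = 64 + 32 + 8 + 2 + 1 in binary powers of 2.
So 8^107 ≡ 121 · 11 · 121 · 64 · 8 ≡ 22 (mod 215).
Squaring chain: 22; never reaches −1, so base 8 is a Miller–Rabin witness that 215 is composite.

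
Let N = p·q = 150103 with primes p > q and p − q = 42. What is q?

367

Since p = q + 42, we have 150103 = q(q + 42), so q² + 42q − 150103 = 0.
Discriminant: 42² + 4·150103 = 1764 + 600412 = 602176; √602176 = 776.
q = (−42 + 776)/2 = 367, and p = q + 42 = 409.
Check: 367 · 409 = 150103.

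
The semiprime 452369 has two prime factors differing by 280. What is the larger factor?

827

Since p = q + 280, we have 452369 = q(q + 280), so q² + 280q − 452369 = 0.
Discriminant: 280² + 4·452369 = 78400 + 1809476 = 1887876; √1887876 = 1374.
q = (−280 + 1374)/2 = 547, and p = q + 280 = 827.
Check: 547 · 827 = 452369.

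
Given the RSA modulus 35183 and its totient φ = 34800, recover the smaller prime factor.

151

φ(n) = (p−1)(q−1) = n − (p+q) + 1, so p + q = 35183 − 34800 + 1 = 384.
p and q are the roots of t² − 384t + 35183 = 0.
Discriminant: 384² − 4·35183 = 147456 − 140732 = 6724; √6724 = 82.
q = (384 − 82)/2 = 151, p = (384 + 82)/2 = 233.
Check: 151 · 233 = 35183.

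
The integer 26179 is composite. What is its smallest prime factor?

26179 is odd.
Digit sum 25, not divisible by 3.
Ends in 9: not divisible by 5.
7: 26179 = 7·3739 + 6
11: 26179 = 11·2379 + 10
13: 26179 = 13·2013 + 10
17: 26179 = 17·1539 + 16
19: 26179 = 19·1377 + 16
23: 26179 = 23·1138 + 5
29: 26179 = 29·902 + 21
31: 26179 = 31·844 + 15
37: 26179 = 37·707 + 20
41: 26179 = 41·638 + 21
43: 26179 = 43·608 + 35
47: 26179 = 47·557

47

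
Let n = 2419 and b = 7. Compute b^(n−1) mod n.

743

7^1 ≡ 7 (mod 2419)
7^2 ≡ 7^2 = 49 ≡ 49 (mod 2419)
7^4 ≡ 49^2 = 2401 ≡ 2401 (mod 2419)
7^8 ≡ 2401^2 = 5764801 ≡ 324 (mod 2419)
7^16 ≡ 324^2 = 104976 ≡ 959 (mod 2419)
7^32 ≡ 959^2 = 919681 ≡ 461 (mod 2419)
7^64 ≡ 461^2 = 212521 ≡ 2068 (mod 2419)
7^128 ≡ 2068^2 = 4276624 ≡ 2251 (mod 2419)
7^256 ≡ 2251^2 = 5067001 ≡ 1615 (mod 2419)
7^512 ≡ 1615^2 = 2608225 ≡ 543 (mod 2419)
7^1024 ≡ 543^2 = 294849 ≡ 2150 (mod 2419)
7^2048 ≡ 2150^2 = 4622500 ≡ 2210 (mod 2419)
2418 = 2048 + 256 + 64 + 32 + 16 + 2 in binary powers of 2.
So 7^2418 ≡ 2210 · 1615 · 2068 · 461 · 959 · 49 ≡ 743 (mod 2419).
Since 743 ≠ 1, base 7 is a Fermat witness: 2419 is composite.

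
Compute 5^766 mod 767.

454

5^1 ≡ 5 (mod 767)
5^2 ≡ 5^2 = 25 ≡ 25 (mod 767)
5^4 ≡ 25^2 = 625 ≡ 625 (mod 767)
5^8 ≡ 625^2 = 390625 ≡ 222 (mod 767)
5^16 ≡ 222^2 = 49284 ≡ 196 (mod 767)
5^32 ≡ 196^2 = 38416 ≡ 66 (mod 767)
5^64 ≡ 66^2 = 4356 ≡ 521 (mod 767)
5^128 ≡ 521^2 = 271441 ≡ 690 (mod 767)
5^256 ≡ 690^2 = 476100 ≡ 560 (mod 767)
5^512 ≡ 560^2 = 313600 ≡ 664 (mod 767)
766 = 512 + 128 + 64 + 32 + 16 + 8 + 4 + 2 in binary powers of 2.
So 5^766 ≡ 664 · 690 · 521 · 66 · 196 · 222 · 625 · 25 ≡ 454 (mod 767).
Since 454 ≠ 1, base 5 is a Fermat witness: 767 is composite.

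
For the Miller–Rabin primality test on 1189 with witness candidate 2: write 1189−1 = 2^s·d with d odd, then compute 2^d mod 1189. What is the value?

1189 − 1 = 1188 = 2^2 · 297, so d = 297.
2^1 ≡ 2 (mod 1189)
2^2 ≡ 2^2 = 4 ≡ 4 (mod 1189)
2^4 ≡ 4^2 = 16 ≡ 16 (mod 1189)
2^8 ≡ 16^2 = 256 ≡ 256 (mod 1189)
2^16 ≡ 256^2 = 65536 ≡ 141 (mod 1189)
2^32 ≡ 141^2 = 19881 ≡ 857 (mod 1189)
2^64 ≡ 857^2 = 734449 ≡ 836 (mod 1189)
2^128 ≡ 836^2 = 698896 ≡ 953 (mod 1189)
2^256 ≡ 953^2 = 908209 ≡ 1002 (mod 1189)
297 = 256 + 32 + 8 + 1 in binary powers of 2.
So 2^297 ≡ 1002 · 857 · 256 · 2 ≡ 282 (mod 1189).
Squaring chain: 282 → 1050; never reaches −1, so base 2 is a Miller–Rabin witness that 1189 is composite.

282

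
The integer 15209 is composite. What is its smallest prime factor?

15209 is odd.
Digit sum 17, not divisible by 3.
Ends in 9: not divisible by 5.
7: 15209 = 7·2172 + 5
11: 15209 = 11·1382 + 7
13: 15209 = 13·1169 + 12
17: 15209 = 17·894 + 11
19: 15209 = 19·800 + 9
23: 15209 = 23·661 + 6
29: 15209 = 29·524 + 13
31: 15209 = 31·490 + 19
37: 15209 = 37·411 + 2
41: 15209 = 41·370 + 39
43: 15209 = 43·353 + 30
47: 15209 = 47·323 + 28
53: 15209 = 53·286 + 51
59: 15209 = 59·257 + 46
61: 15209 = 61·249 + 20
67: 15209 = 67·227

67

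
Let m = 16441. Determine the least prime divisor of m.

16441 is odd.
Digit sum 16, not divisible by 3.
Ends in 1: not divisible by 5.
7: 16441 = 7·2348 + 5
11: 16441 = 11·1494 + 7
13: 16441 = 13·1264 + 9
17: 16441 = 17·967 + 2
19: 16441 = 19·865 + 6
23: 16441 = 23·714 + 19
29: 16441 = 29·566 + 27
31: 16441 = 31·530 + 11
37: 16441 = 37·444 + 13
41: 16441 = 41·401

41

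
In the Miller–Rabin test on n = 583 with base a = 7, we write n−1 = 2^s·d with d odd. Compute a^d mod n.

271

583 − 1 = 582 = 2^1 · 291, so d = 291.
7^1 ≡ 7 (mod 583)
7^2 ≡ 7^2 = 49 ≡ 49 (mod 583)
7^4 ≡ 49^2 = 2401 ≡ 69 (mod 583)
7^8 ≡ 69^2 = 4761 ≡ 97 (mod 583)
7^16 ≡ 97^2 = 9409 ≡ 81 (mod 583)
7^32 ≡ 81^2 = 6561 ≡ 148 (mod 583)
7^64 ≡ 148^2 = 21904 ≡ 333 (mod 583)
7^128 ≡ 333^2 = 110889 ≡ 119 (mod 583)
7^256 ≡ 119^2 = 14161 ≡ 169 (mod 583)
291 = 256 + 32 + 2 + 1 in binary powers of 2.
So 7^291 ≡ 169 · 148 · 49 · 7 ≡ 271 (mod 583).
Squaring chain: 271; never reaches −1, so base 7 is a Miller–Rabin witness that 583 is composite.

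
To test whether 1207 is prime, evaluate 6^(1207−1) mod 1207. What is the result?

6^1 ≡ 6 (mod 1207)
6^2 ≡ 6^2 = 36 ≡ 36 (mod 1207)
6^4 ≡ 36^2 = 1296 ≡ 89 (mod 1207)
6^8 ≡ 89^2 = 7921 ≡ 679 (mod 1207)
6^16 ≡ 679^2 = 461041 ≡ 1174 (mod 1207)
6^32 ≡ 1174^2 = 1378276 ≡ 1089 (mod 1207)
6^64 ≡ 1089^2 = 1185921 ≡ 647 (mod 1207)
6^128 ≡ 647^2 = 418609 ≡ 987 (mod 1207)
6^256 ≡ 987^2 = 974169 ≡ 120 (mod 1207)
6^512 ≡ 120^2 = 14400 ≡ 1123 (mod 1207)
6^1024 ≡ 1123^2 = 1261129 ≡ 1021 (mod 1207)
1206 = 1024 + 128 + 32 + 16 + 4 + 2 in binary powers of 2.
So 6^1206 ≡ 1021 · 987 · 1089 · 1174 · 89 · 36 ≡ 535 (mod 1207).
Since 535 ≠ 1, base 6 is a Fermat witness: 1207 is composite.

535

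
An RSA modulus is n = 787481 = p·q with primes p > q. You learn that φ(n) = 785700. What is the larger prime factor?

971

φ(n) = (p−1)(q−1) = n − (p+q) + 1, so p + q = 787481 − 785700 + 1 = 1782.
p and q are the roots of t² − 1782t + 787481 = 0.
Discriminant: 1782² − 4·787481 = 3175524 − 3149924 = 25600; √25600 = 160.
q = (1782 − 160)/2 = 811, p = (1782 + 160)/2 = 971.
Check: 811 · 971 = 787481.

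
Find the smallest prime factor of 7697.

43

7697 is odd.
Digit sum 29, not divisible by 3.
Ends in 7: not divisible by 5.
7: 7697 = 7·1099 + 4
11: 7697 = 11·699 + 8
13: 7697 = 13·592 + 1
17: 7697 = 17·452 + 13
19: 7697 = 19·405 + 2
23: 7697 = 23·334 + 15
29: 7697 = 29·265 + 12
31: 7697 = 31·248 + 9
37: 7697 = 37·208 + 1
41: 7697 = 41·187 + 30
43: 7697 = 43·179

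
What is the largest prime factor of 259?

259 = 7 · 37
37 is prime.
So 259 = 7 · 37; the largest prime factor is 37.

37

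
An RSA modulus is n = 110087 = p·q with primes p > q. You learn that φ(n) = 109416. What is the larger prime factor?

389

φ(n) = (p−1)(q−1) = n − (p+q) + 1, so p + q = 110087 − 109416 + 1 = 672.
p and q are the roots of t² − 672t + 110087 = 0.
Discriminant: 672² − 4·110087 = 451584 − 440348 = 11236; √11236 = 106.
q = (672 − 106)/2 = 283, p = (672 + 106)/2 = 389.
Check: 283 · 389 = 110087.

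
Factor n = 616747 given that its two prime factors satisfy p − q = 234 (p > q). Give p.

Since p = q + 234, we have 616747 = q(q + 234), so q² + 234q − 616747 = 0.
Discriminant: 234² + 4·616747 = 54756 + 2466988 = 2521744; √2521744 = 1588.
q = (−234 + 1588)/2 = 677, and p = q + 234 = 911.
Check: 677 · 911 = 616747.

911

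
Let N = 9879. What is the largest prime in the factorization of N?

9879 = 3 · 3293
3293 = 37 · 89
89 is prime.
So 9879 = 3 · 37 · 89; the largest prime factor is 89.

89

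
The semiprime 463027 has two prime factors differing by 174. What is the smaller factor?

599

Since p = q + 174, we have 463027 = q(q + 174), so q² + 174q − 463027 = 0.
Discriminant: 174² + 4·463027 = 30276 + 1852108 = 1882384; √1882384 = 1372.
q = (−174 + 1372)/2 = 599, and p = q + 174 = 773.
Check: 599 · 773 = 463027.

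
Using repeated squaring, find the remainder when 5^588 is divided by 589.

125

5^1 ≡ 5 (mod 589)
5^2 ≡ 5^2 = 25 ≡ 25 (mod 589)
5^4 ≡ 25^2 = 625 ≡ 36 (mod 589)
5^8 ≡ 36^2 = 1296 ≡ 118 (mod 589)
5^16 ≡ 118^2 = 13924 ≡ 377 (mod 589)
5^32 ≡ 377^2 = 142129 ≡ 180 (mod 589)
5^64 ≡ 180^2 = 32400 ≡ 5 (mod 589)
5^128 ≡ 5^2 = 25 ≡ 25 (mod 589)
5^256 ≡ 25^2 = 625 ≡ 36 (mod 589)
5^512 ≡ 36^2 = 1296 ≡ 118 (mod 589)
588 = 512 + 64 + 8 + 4 in binary powers of 2.
So 5^588 ≡ 118 · 5 · 118 · 36 ≡ 125 (mod 589).
Since 125 ≠ 1, base 5 is a Fermat witness: 589 is composite.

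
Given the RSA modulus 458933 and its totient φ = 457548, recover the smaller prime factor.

φ(n) = (p−1)(q−1) = n − (p+q) + 1, so p + q = 458933 − 457548 + 1 = 1386.
p and q are the roots of t² − 1386t + 458933 = 0.
Discriminant: 1386² − 4·458933 = 1920996 − 1835732 = 85264; √85264 = 292.
q = (1386 − 292)/2 = 547, p = (1386 + 292)/2 = 839.
Check: 547 · 839 = 458933.

547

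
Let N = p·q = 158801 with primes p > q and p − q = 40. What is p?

Since p = q + 40, we have 158801 = q(q + 40), so q² + 40q − 158801 = 0.
Discriminant: 40² + 4·158801 = 1600 + 635204 = 636804; √636804 = 798.
q = (−40 + 798)/2 = 379, and p = q + 40 = 419.
Check: 379 · 419 = 158801.

419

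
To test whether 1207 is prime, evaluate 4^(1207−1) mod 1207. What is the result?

4^1 ≡ 4 (mod 1207)
4^2 ≡ 4^2 = 16 ≡ 16 (mod 1207)
4^4 ≡ 16^2 = 256 ≡ 256 (mod 1207)
4^8 ≡ 256^2 = 65536 ≡ 358 (mod 1207)
4^16 ≡ 358^2 = 128164 ≡ 222 (mod 1207)
4^32 ≡ 222^2 = 49284 ≡ 1004 (mod 1207)
4^64 ≡ 1004^2 = 1008016 ≡ 171 (mod 1207)
4^128 ≡ 171^2 = 29241 ≡ 273 (mod 1207)
4^256 ≡ 273^2 = 74529 ≡ 902 (mod 1207)
4^512 ≡ 902^2 = 813604 ≡ 86 (mod 1207)
4^1024 ≡ 86^2 = 7396 ≡ 154 (mod 1207)
1206 = 1024 + 128 + 32 + 16 + 4 + 2 in binary powers of 2.
So 4^1206 ≡ 154 · 273 · 1004 · 222 · 256 · 16 ≡ 577 (mod 1207).
Since 577 ≠ 1, base 4 is a Fermat witness: 1207 is composite.

577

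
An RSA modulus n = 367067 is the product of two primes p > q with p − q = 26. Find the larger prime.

619

Since p = q + 26, we have 367067 = q(q + 26), so q² + 26q − 367067 = 0.
Discriminant: 26² + 4·367067 = 676 + 1468268 = 1468944; √1468944 = 1212.
q = (−26 + 1212)/2 = 593, and p = q + 26 = 619.
Check: 593 · 619 = 367067.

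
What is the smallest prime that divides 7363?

37

7363 is odd.
Digit sum 19, not divisible by 3.
Ends in 3: not divisible by 5.
7: 7363 = 7·1051 + 6
11: 7363 = 11·669 + 4
13: 7363 = 13·566 + 5
17: 7363 = 17·433 + 2
19: 7363 = 19·387 + 10
23: 7363 = 23·320 + 3
29: 7363 = 29·253 + 26
31: 7363 = 31·237 + 16
37: 7363 = 37·199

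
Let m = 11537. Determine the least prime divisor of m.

83

11537 is odd.
Digit sum 17, not divisible by 3.
Ends in 7: not divisible by 5.
7: 11537 = 7·1648 + 1
11: 11537 = 11·1048 + 9
13: 11537 = 13·887 + 6
17: 11537 = 17·678 + 11
19: 11537 = 19·607 + 4
23: 11537 = 23·501 + 14
29: 11537 = 29·397 + 24
31: 11537 = 31·372 + 5
37: 11537 = 37·311 + 30
41: 11537 = 41·281 + 16
43: 11537 = 43·268 + 13
47: 11537 = 47·245 + 22
53: 11537 = 53·217 + 36
59: 11537 = 59·195 + 32
61: 11537 = 61·189 + 8
67: 11537 = 67·172 + 13
71: 11537 = 71·162 + 35
73: 11537 = 73·158 + 3
79: 11537 = 79·146 + 3
83: 11537 = 83·139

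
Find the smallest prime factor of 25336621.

73

25336621 is odd.
Digit sum 28, not divisible by 3.
Ends in 1: not divisible by 5.
7: 25336621 = 7·3619517 + 2
11: 25336621 = 11·2303329 + 2
13: 25336621 = 13·1948970 + 11
17: 25336621 = 17·1490389 + 8
19: 25336621 = 19·1333506 + 7
23: 25336621 = 23·1101592 + 5
29: 25336621 = 29·873676 + 17
31: 25336621 = 31·817310 + 11
37: 25336621 = 37·684773 + 20
41: 25336621 = 41·617966 + 15
43: 25336621 = 43·589223 + 32
47: 25336621 = 47·539077 + 2
53: 25336621 = 53·478049 + 24
59: 25336621 = 59·429434 + 15
61: 25336621 = 61·415354 + 27
67: 25336621 = 67·378158 + 35
71: 25336621 = 71·356853 + 58
73: 25336621 = 73·347077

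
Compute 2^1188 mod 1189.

297

2^1 ≡ 2 (mod 1189)
2^2 ≡ 2^2 = 4 ≡ 4 (mod 1189)
2^4 ≡ 4^2 = 16 ≡ 16 (mod 1189)
2^8 ≡ 16^2 = 256 ≡ 256 (mod 1189)
2^16 ≡ 256^2 = 65536 ≡ 141 (mod 1189)
2^32 ≡ 141^2 = 19881 ≡ 857 (mod 1189)
2^64 ≡ 857^2 = 734449 ≡ 836 (mod 1189)
2^128 ≡ 836^2 = 698896 ≡ 953 (mod 1189)
2^256 ≡ 953^2 = 908209 ≡ 1002 (mod 1189)
2^512 ≡ 1002^2 = 1004004 ≡ 488 (mod 1189)
2^1024 ≡ 488^2 = 238144 ≡ 344 (mod 1189)
1188 = 1024 + 128 + 32 + 4 in binary powers of 2.
So 2^1188 ≡ 344 · 953 · 857 · 16 ≡ 297 (mod 1189).
Since 297 ≠ 1, base 2 is a Fermat witness: 1189 is composite.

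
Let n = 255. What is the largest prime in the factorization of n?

17

255 = 3 · 85
85 = 5 · 17
17 is prime.
So 255 = 3 · 5 · 17; the largest prime factor is 17.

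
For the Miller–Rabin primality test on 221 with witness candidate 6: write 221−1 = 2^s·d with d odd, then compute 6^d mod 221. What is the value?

150

221 − 1 = 220 = 2^2 · 55, so d = 55.
6^1 ≡ 6 (mod 221)
6^2 ≡ 6^2 = 36 ≡ 36 (mod 221)
6^4 ≡ 36^2 = 1296 ≡ 191 (mod 221)
6^8 ≡ 191^2 = 36481 ≡ 16 (mod 221)
6^16 ≡ 16^2 = 256 ≡ 35 (mod 221)
6^32 ≡ 35^2 = 1225 ≡ 120 (mod 221)
55 = 32 + 16 + 4 + 2 + 1 in binary powers of 2.
So 6^55 ≡ 120 · 35 · 191 · 36 · 6 ≡ 150 (mod 221).
Squaring chain: 150 → 179; never reaches −1, so base 6 is a Miller–Rabin witness that 221 is composite.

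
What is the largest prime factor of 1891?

61

1891 = 31 · 61
61 is prime.
So 1891 = 31 · 61; the largest prime factor is 61.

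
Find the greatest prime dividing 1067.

1067 = 11 · 97
97 is prime.
So 1067 = 11 · 97; the largest prime factor is 97.

97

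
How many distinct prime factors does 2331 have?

3

2331 = 3^2 · 259
259 = 7 · 37
2331 = 3^2 · 7 · 37, which has 3 distinct prime factors.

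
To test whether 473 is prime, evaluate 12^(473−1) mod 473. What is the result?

210

12^1 ≡ 12 (mod 473)
12^2 ≡ 12^2 = 144 ≡ 144 (mod 473)
12^4 ≡ 144^2 = 20736 ≡ 397 (mod 473)
12^8 ≡ 397^2 = 157609 ≡ 100 (mod 473)
12^16 ≡ 100^2 = 10000 ≡ 67 (mod 473)
12^32 ≡ 67^2 = 4489 ≡ 232 (mod 473)
12^64 ≡ 232^2 = 53824 ≡ 375 (mod 473)
12^128 ≡ 375^2 = 140625 ≡ 144 (mod 473)
12^256 ≡ 144^2 = 20736 ≡ 397 (mod 473)
472 = 256 + 128 + 64 + 16 + 8 in binary powers of 2.
So 12^472 ≡ 397 · 144 · 375 · 67 · 100 ≡ 210 (mod 473).
Since 210 ≠ 1, base 12 is a Fermat witness: 473 is composite.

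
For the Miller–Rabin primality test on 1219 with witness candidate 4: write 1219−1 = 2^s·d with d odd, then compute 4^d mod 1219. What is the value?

785

1219 − 1 = 1218 = 2^1 · 609, so d = 609.
4^1 ≡ 4 (mod 1219)
4^2 ≡ 4^2 = 16 ≡ 16 (mod 1219)
4^4 ≡ 16^2 = 256 ≡ 256 (mod 1219)
4^8 ≡ 256^2 = 65536 ≡ 929 (mod 1219)
4^16 ≡ 929^2 = 863041 ≡ 1208 (mod 1219)
4^32 ≡ 1208^2 = 1459264 ≡ 121 (mod 1219)
4^64 ≡ 121^2 = 14641 ≡ 13 (mod 1219)
4^128 ≡ 13^2 = 169 ≡ 169 (mod 1219)
4^256 ≡ 169^2 = 28561 ≡ 524 (mod 1219)
4^512 ≡ 524^2 = 274576 ≡ 301 (mod 1219)
609 = 512 + 64 + 32 + 1 in binary powers of 2.
So 4^609 ≡ 301 · 13 · 121 · 4 ≡ 785 (mod 1219).
Squaring chain: 785; never reaches −1, so base 4 is a Miller–Rabin witness that 1219 is composite.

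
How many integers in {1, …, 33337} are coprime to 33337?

29952

Factor: 33337 = 17 · 37 · 53.
φ(33337) = (17−1) · (37−1) · (53−1) = 16 · 36 · 52 = 29952.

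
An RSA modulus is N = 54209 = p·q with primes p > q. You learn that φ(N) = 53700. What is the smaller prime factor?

151

φ(n) = (p−1)(q−1) = n − (p+q) + 1, so p + q = 54209 − 53700 + 1 = 510.
p and q are the roots of t² − 510t + 54209 = 0.
Discriminant: 510² − 4·54209 = 260100 − 216836 = 43264; √43264 = 208.
q = (510 − 208)/2 = 151, p = (510 + 208)/2 = 359.
Check: 151 · 359 = 54209.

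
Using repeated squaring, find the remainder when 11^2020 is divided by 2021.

1741

11^1 ≡ 11 (mod 2021)
11^2 ≡ 11^2 = 121 ≡ 121 (mod 2021)
11^4 ≡ 121^2 = 14641 ≡ 494 (mod 2021)
11^8 ≡ 494^2 = 244036 ≡ 1516 (mod 2021)
11^16 ≡ 1516^2 = 2298256 ≡ 379 (mod 2021)
11^32 ≡ 379^2 = 143641 ≡ 150 (mod 2021)
11^64 ≡ 150^2 = 22500 ≡ 269 (mod 2021)
11^128 ≡ 269^2 = 72361 ≡ 1626 (mod 2021)
11^256 ≡ 1626^2 = 2643876 ≡ 408 (mod 2021)
11^512 ≡ 408^2 = 166464 ≡ 742 (mod 2021)
11^1024 ≡ 742^2 = 550564 ≡ 852 (mod 2021)
2020 = 1024 + 512 + 256 + 128 + 64 + 32 + 4 in binary powers of 2.
So 11^2020 ≡ 852 · 742 · 408 · 1626 · 269 · 150 · 494 ≡ 1741 (mod 2021).
Since 1741 ≠ 1, base 11 is a Fermat witness: 2021 is composite.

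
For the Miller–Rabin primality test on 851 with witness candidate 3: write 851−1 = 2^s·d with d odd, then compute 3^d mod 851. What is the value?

324

851 − 1 = 850 = 2^1 · 425, so d = 425.
3^1 ≡ 3 (mod 851)
3^2 ≡ 3^2 = 9 ≡ 9 (mod 851)
3^4 ≡ 9^2 = 81 ≡ 81 (mod 851)
3^8 ≡ 81^2 = 6561 ≡ 604 (mod 851)
3^16 ≡ 604^2 = 364816 ≡ 588 (mod 851)
3^32 ≡ 588^2 = 345744 ≡ 238 (mod 851)
3^64 ≡ 238^2 = 56644 ≡ 478 (mod 851)
3^128 ≡ 478^2 = 228484 ≡ 416 (mod 851)
3^256 ≡ 416^2 = 173056 ≡ 303 (mod 851)
425 = 256 + 128 + 32 + 8 + 1 in binary powers of 2.
So 3^425 ≡ 303 · 416 · 238 · 604 · 3 ≡ 324 (mod 851).
Squaring chain: 324; never reaches −1, so base 3 is a Miller–Rabin witness that 851 is composite.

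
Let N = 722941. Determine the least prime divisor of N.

29

722941 is odd.
Digit sum 25, not divisible by 3.
Ends in 1: not divisible by 5.
7: 722941 = 7·103277 + 2
11: 722941 = 11·65721 + 10
13: 722941 = 13·55610 + 11
17: 722941 = 17·42525 + 16
19: 722941 = 19·38049 + 10
23: 722941 = 23·31432 + 5
29: 722941 = 29·24929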